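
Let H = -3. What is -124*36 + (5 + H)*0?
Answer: -4464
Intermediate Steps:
-124*36 + (5 + H)*0 = -124*36 + (5 - 3)*0 = -4464 + 2*0 = -4464 + 0 = -4464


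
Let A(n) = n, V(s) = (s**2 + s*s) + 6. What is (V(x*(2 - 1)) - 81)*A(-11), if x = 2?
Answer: 737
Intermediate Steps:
V(s) = 6 + 2*s**2 (V(s) = (s**2 + s**2) + 6 = 2*s**2 + 6 = 6 + 2*s**2)
(V(x*(2 - 1)) - 81)*A(-11) = ((6 + 2*(2*(2 - 1))**2) - 81)*(-11) = ((6 + 2*(2*1)**2) - 81)*(-11) = ((6 + 2*2**2) - 81)*(-11) = ((6 + 2*4) - 81)*(-11) = ((6 + 8) - 81)*(-11) = (14 - 81)*(-11) = -67*(-11) = 737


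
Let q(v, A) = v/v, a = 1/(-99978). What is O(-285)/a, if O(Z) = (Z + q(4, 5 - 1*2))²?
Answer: -8063825568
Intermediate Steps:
a = -1/99978 ≈ -1.0002e-5
q(v, A) = 1
O(Z) = (1 + Z)² (O(Z) = (Z + 1)² = (1 + Z)²)
O(-285)/a = (1 - 285)²/(-1/99978) = (-284)²*(-99978) = 80656*(-99978) = -8063825568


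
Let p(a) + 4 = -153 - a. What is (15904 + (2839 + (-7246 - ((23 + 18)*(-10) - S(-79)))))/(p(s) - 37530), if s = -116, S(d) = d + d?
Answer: -11749/37571 ≈ -0.31271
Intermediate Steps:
S(d) = 2*d
p(a) = -157 - a (p(a) = -4 + (-153 - a) = -157 - a)
(15904 + (2839 + (-7246 - ((23 + 18)*(-10) - S(-79)))))/(p(s) - 37530) = (15904 + (2839 + (-7246 - ((23 + 18)*(-10) - 2*(-79)))))/((-157 - 1*(-116)) - 37530) = (15904 + (2839 + (-7246 - (41*(-10) - 1*(-158)))))/((-157 + 116) - 37530) = (15904 + (2839 + (-7246 - (-410 + 158))))/(-41 - 37530) = (15904 + (2839 + (-7246 - 1*(-252))))/(-37571) = (15904 + (2839 + (-7246 + 252)))*(-1/37571) = (15904 + (2839 - 6994))*(-1/37571) = (15904 - 4155)*(-1/37571) = 11749*(-1/37571) = -11749/37571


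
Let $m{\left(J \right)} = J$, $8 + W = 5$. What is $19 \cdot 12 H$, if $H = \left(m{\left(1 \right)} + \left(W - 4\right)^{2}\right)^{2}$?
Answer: $570000$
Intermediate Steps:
$W = -3$ ($W = -8 + 5 = -3$)
$H = 2500$ ($H = \left(1 + \left(-3 - 4\right)^{2}\right)^{2} = \left(1 + \left(-7\right)^{2}\right)^{2} = \left(1 + 49\right)^{2} = 50^{2} = 2500$)
$19 \cdot 12 H = 19 \cdot 12 \cdot 2500 = 228 \cdot 2500 = 570000$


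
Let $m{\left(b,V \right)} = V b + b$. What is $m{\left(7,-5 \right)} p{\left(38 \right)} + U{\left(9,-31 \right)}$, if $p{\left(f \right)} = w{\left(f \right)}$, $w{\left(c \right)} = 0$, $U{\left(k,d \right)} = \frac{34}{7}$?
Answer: $\frac{34}{7} \approx 4.8571$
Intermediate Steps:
$U{\left(k,d \right)} = \frac{34}{7}$ ($U{\left(k,d \right)} = 34 \cdot \frac{1}{7} = \frac{34}{7}$)
$m{\left(b,V \right)} = b + V b$
$p{\left(f \right)} = 0$
$m{\left(7,-5 \right)} p{\left(38 \right)} + U{\left(9,-31 \right)} = 7 \left(1 - 5\right) 0 + \frac{34}{7} = 7 \left(-4\right) 0 + \frac{34}{7} = \left(-28\right) 0 + \frac{34}{7} = 0 + \frac{34}{7} = \frac{34}{7}$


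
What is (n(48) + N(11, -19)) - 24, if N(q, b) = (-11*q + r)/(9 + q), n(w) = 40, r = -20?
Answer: 179/20 ≈ 8.9500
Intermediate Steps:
N(q, b) = (-20 - 11*q)/(9 + q) (N(q, b) = (-11*q - 20)/(9 + q) = (-20 - 11*q)/(9 + q))
(n(48) + N(11, -19)) - 24 = (40 + (-20 - 11*11)/(9 + 11)) - 24 = (40 + (-20 - 121)/20) - 24 = (40 + (1/20)*(-141)) - 24 = (40 - 141/20) - 24 = 659/20 - 24 = 179/20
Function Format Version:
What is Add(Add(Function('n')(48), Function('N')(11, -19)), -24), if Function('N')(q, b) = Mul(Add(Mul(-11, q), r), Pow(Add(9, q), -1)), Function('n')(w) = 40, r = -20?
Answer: Rational(179, 20) ≈ 8.9500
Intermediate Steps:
Function('N')(q, b) = Mul(Pow(Add(9, q), -1), Add(-20, Mul(-11, q))) (Function('N')(q, b) = Mul(Add(Mul(-11, q), -20), Pow(Add(9, q), -1)) = Mul(Add(-20, Mul(-11, q)), Pow(Add(9, q), -1)) = Mul(Pow(Add(9, q), -1), Add(-20, Mul(-11, q))))
Add(Add(Function('n')(48), Function('N')(11, -19)), -24) = Add(Add(40, Mul(Pow(Add(9, 11), -1), Add(-20, Mul(-11, 11)))), -24) = Add(Add(40, Mul(Pow(20, -1), Add(-20, -121))), -24) = Add(Add(40, Mul(Rational(1, 20), -141)), -24) = Add(Add(40, Rational(-141, 20)), -24) = Add(Rational(659, 20), -24) = Rational(179, 20)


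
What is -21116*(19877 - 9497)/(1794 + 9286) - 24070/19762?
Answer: -54147281057/2737037 ≈ -19783.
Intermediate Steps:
-21116*(19877 - 9497)/(1794 + 9286) - 24070/19762 = -21116/(11080/10380) - 24070*1/19762 = -21116/(11080*(1/10380)) - 12035/9881 = -21116/554/519 - 12035/9881 = -21116*519/554 - 12035/9881 = -5479602/277 - 12035/9881 = -54147281057/2737037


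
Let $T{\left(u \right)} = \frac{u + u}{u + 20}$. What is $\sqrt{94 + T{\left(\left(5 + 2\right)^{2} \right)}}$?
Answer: $\frac{2 \sqrt{113574}}{69} \approx 9.7683$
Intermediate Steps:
$T{\left(u \right)} = \frac{2 u}{20 + u}$
$\sqrt{94 + T{\left(\left(5 + 2\right)^{2} \right)}} = \sqrt{94 + \frac{2 \left(5 + 2\right)^{2}}{20 + \left(5 + 2\right)^{2}}} = \sqrt{94 + \frac{2 \cdot 7^{2}}{20 + 7^{2}}} = \sqrt{94 + 2 \cdot 49 \frac{1}{20 + 49}} = \sqrt{94 + 2 \cdot 49 \cdot \frac{1}{69}} = \sqrt{94 + \frac{98}{69}} = \sqrt{\frac{6584}{69}} = \frac{2 \sqrt{113574}}{69}$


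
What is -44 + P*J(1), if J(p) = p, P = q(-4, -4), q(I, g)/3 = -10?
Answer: -74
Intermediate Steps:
q(I, g) = -30 (q(I, g) = 3*(-10) = -30)
P = -30
-44 + P*J(1) = -44 - 30*1 = -44 - 30 = -74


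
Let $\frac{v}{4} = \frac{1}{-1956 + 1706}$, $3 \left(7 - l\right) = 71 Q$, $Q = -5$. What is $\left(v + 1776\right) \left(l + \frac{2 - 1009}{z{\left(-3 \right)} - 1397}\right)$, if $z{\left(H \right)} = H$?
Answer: $\frac{8395028797}{37500} \approx 2.2387 \cdot 10^{5}$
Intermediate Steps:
$l = \frac{376}{3}$ ($l = 7 - \frac{71 \left(-5\right)}{3} = 7 - - \frac{355}{3} = 7 + \frac{355}{3} = \frac{376}{3} \approx 125.33$)
$v = - \frac{2}{125}$ ($v = \frac{4}{-1956 + 1706} = \frac{4}{-250} = 4 \left(- \frac{1}{250}\right) = - \frac{2}{125} \approx -0.016$)
$\left(v + 1776\right) \left(l + \frac{2 - 1009}{z{\left(-3 \right)} - 1397}\right) = \left(- \frac{2}{125} + 1776\right) \left(\frac{376}{3} + \frac{2 - 1009}{-3 - 1397}\right) = \frac{221998 \left(\frac{376}{3} - \frac{1007}{-1400}\right)}{125} = \frac{221998 \left(\frac{376}{3} - - \frac{1007}{1400}\right)}{125} = \frac{221998 \left(\frac{376}{3} + \frac{1007}{1400}\right)}{125} = \frac{221998}{125} \cdot \frac{529421}{4200} = \frac{8395028797}{37500}$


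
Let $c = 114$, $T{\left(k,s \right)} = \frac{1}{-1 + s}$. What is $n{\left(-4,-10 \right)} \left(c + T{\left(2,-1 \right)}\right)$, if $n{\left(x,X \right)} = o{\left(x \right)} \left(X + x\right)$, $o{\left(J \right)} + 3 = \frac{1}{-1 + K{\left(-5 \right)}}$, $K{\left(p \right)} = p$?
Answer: $\frac{30191}{6} \approx 5031.8$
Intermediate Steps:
$o{\left(J \right)} = - \frac{19}{6}$ ($o{\left(J \right)} = -3 + \frac{1}{-1 - 5} = -3 + \frac{1}{-6} = -3 - \frac{1}{6} = - \frac{19}{6}$)
$n{\left(x,X \right)} = - \frac{19 X}{6} - \frac{19 x}{6}$ ($n{\left(x,X \right)} = - \frac{19 \left(X + x\right)}{6} = - \frac{19 X}{6} - \frac{19 x}{6}$)
$n{\left(-4,-10 \right)} \left(c + T{\left(2,-1 \right)}\right) = \left(\left(- \frac{19}{6}\right) \left(-10\right) - - \frac{38}{3}\right) \left(114 + \frac{1}{-1 - 1}\right) = \left(\frac{95}{3} + \frac{38}{3}\right) \left(114 + \frac{1}{-2}\right) = \frac{133 \left(114 - \frac{1}{2}\right)}{3} = \frac{133}{3} \cdot \frac{227}{2} = \frac{30191}{6}$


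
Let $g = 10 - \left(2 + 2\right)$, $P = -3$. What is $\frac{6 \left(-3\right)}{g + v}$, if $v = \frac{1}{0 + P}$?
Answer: $- \frac{54}{17} \approx -3.1765$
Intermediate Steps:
$v = - \frac{1}{3}$ ($v = \frac{1}{0 - 3} = \frac{1}{-3} = - \frac{1}{3} \approx -0.33333$)
$g = 6$ ($g = 10 - 4 = 6$)
$\frac{6 \left(-3\right)}{g + v} = \frac{6 \left(-3\right)}{6 - \frac{1}{3}} = - \frac{18}{\frac{17}{3}} = \left(-18\right) \frac{3}{17} = - \frac{54}{17}$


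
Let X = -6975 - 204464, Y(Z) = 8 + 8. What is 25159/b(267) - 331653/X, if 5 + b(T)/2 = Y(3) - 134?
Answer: -5238007163/52013994 ≈ -100.70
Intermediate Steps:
Y(Z) = 16
X = -211439
b(T) = -246 (b(T) = -10 + 2*(16 - 134) = -10 + 2*(-118) = -10 - 236 = -246)
25159/b(267) - 331653/X = 25159/(-246) - 331653/(-211439) = 25159*(-1/246) - 331653*(-1/211439) = -25159/246 + 331653/211439 = -5238007163/52013994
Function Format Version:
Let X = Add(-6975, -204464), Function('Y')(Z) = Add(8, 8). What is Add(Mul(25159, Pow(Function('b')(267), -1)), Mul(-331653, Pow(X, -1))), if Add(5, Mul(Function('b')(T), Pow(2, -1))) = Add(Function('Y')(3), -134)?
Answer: Rational(-5238007163, 52013994) ≈ -100.70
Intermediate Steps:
Function('Y')(Z) = 16
X = -211439
Function('b')(T) = -246 (Function('b')(T) = Add(-10, Mul(2, Add(16, -134))) = Add(-10, Mul(2, -118)) = Add(-10, -236) = -246)
Add(Mul(25159, Pow(Function('b')(267), -1)), Mul(-331653, Pow(X, -1))) = Add(Mul(25159, Pow(-246, -1)), Mul(-331653, Pow(-211439, -1))) = Add(Mul(25159, Rational(-1, 246)), Mul(-331653, Rational(-1, 211439))) = Add(Rational(-25159, 246), Rational(331653, 211439)) = Rational(-5238007163, 52013994)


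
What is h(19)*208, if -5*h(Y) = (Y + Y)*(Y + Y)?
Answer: -300352/5 ≈ -60070.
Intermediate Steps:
h(Y) = -4*Y²/5 (h(Y) = -(Y + Y)*(Y + Y)/5 = -2*Y*2*Y/5 = -4*Y²/5)
h(19)*208 = -⅘*19²*208 = -⅘*361*208 = -1444/5*208 = -300352/5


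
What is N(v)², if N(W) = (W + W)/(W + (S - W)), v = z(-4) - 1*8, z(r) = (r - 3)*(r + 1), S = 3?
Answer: 676/9 ≈ 75.111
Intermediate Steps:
z(r) = (1 + r)*(-3 + r) (z(r) = (-3 + r)*(1 + r) = (1 + r)*(-3 + r))
v = 13 (v = (-3 + (-4)² - 2*(-4)) - 1*8 = (-3 + 16 + 8) - 8 = 21 - 8 = 13)
N(W) = 2*W/3 (N(W) = (W + W)/(W + (3 - W)) = (2*W)/3 = (2*W)*(⅓) = 2*W/3)
N(v)² = ((⅔)*13)² = (26/3)² = 676/9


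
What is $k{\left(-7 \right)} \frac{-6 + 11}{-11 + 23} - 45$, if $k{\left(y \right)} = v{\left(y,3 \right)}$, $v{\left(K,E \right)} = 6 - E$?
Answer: $- \frac{175}{4} \approx -43.75$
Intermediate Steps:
$k{\left(y \right)} = 3$ ($k{\left(y \right)} = 6 - 3 = 3$)
$k{\left(-7 \right)} \frac{-6 + 11}{-11 + 23} - 45 = 3 \frac{-6 + 11}{-11 + 23} - 45 = 3 \cdot \frac{5}{12} - 45 = \frac{5}{4} - 45 = - \frac{175}{4}$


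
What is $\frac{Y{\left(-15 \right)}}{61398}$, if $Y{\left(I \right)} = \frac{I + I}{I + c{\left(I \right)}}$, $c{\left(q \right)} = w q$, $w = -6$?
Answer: $- \frac{1}{153495} \approx -6.5149 \cdot 10^{-6}$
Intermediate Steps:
$c{\left(q \right)} = - 6 q$
$Y{\left(I \right)} = - \frac{2}{5}$ ($Y{\left(I \right)} = \frac{I + I}{I - 6 I} = \frac{2 I}{\left(-5\right) I} = 2 I \left(- \frac{1}{5 I}\right) = - \frac{2}{5}$)
$\frac{Y{\left(-15 \right)}}{61398} = - \frac{2}{5 \cdot 61398} = \left(- \frac{2}{5}\right) \frac{1}{61398} = - \frac{1}{153495}$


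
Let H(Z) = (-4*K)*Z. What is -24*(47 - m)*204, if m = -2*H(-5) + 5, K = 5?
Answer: -1184832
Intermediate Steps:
H(Z) = -20*Z (H(Z) = (-4*5)*Z = -20*Z)
m = -195 (m = -(-40)*(-5) + 5 = -2*100 + 5 = -200 + 5 = -195)
-24*(47 - m)*204 = -24*(47 - 1*(-195))*204 = -24*(47 + 195)*204 = -24*242*204 = -5808*204 = -1184832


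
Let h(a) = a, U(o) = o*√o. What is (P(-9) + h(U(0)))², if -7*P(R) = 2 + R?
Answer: 1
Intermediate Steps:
P(R) = -2/7 - R/7 (P(R) = -(2 + R)/7 = -2/7 - R/7)
U(o) = o^(3/2)
(P(-9) + h(U(0)))² = ((-2/7 - ⅐*(-9)) + 0^(3/2))² = ((-2/7 + 9/7) + 0)² = (1 + 0)² = 1² = 1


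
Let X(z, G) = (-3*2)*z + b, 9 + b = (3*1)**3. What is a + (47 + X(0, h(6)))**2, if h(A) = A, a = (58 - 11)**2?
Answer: 6434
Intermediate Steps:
a = 2209 (a = 47**2 = 2209)
b = 18 (b = -9 + (3*1)**3 = -9 + 3**3 = -9 + 27 = 18)
X(z, G) = 18 - 6*z (X(z, G) = (-3*2)*z + 18 = -6*z + 18 = 18 - 6*z)
a + (47 + X(0, h(6)))**2 = 2209 + (47 + (18 - 6*0))**2 = 2209 + (47 + (18 + 0))**2 = 2209 + (47 + 18)**2 = 2209 + 65**2 = 2209 + 4225 = 6434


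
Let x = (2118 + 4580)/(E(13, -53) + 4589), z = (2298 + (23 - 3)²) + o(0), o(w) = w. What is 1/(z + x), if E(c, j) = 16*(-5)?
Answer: 4509/12171980 ≈ 0.00037044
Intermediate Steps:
E(c, j) = -80
z = 2698 (z = (2298 + (23 - 3)²) + 0 = (2298 + 20²) + 0 = (2298 + 400) + 0 = 2698 + 0 = 2698)
x = 6698/4509 (x = (2118 + 4580)/(-80 + 4589) = 6698/4509 ≈ 1.4855)
1/(z + x) = 1/(2698 + 6698/4509) = 1/(12171980/4509) = 4509/12171980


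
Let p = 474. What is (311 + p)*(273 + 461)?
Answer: 576190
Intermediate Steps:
(311 + p)*(273 + 461) = (311 + 474)*(273 + 461) = 785*734 = 576190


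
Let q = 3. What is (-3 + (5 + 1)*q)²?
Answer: 225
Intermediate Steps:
(-3 + (5 + 1)*q)² = (-3 + (5 + 1)*3)² = (-3 + 6*3)² = (-3 + 18)² = 15² = 225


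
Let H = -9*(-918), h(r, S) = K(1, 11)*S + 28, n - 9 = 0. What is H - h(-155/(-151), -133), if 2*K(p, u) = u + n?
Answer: 9564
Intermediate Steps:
n = 9 (n = 9 + 0 = 9)
K(p, u) = 9/2 + u/2 (K(p, u) = (u + 9)/2 = (9 + u)/2 = 9/2 + u/2)
h(r, S) = 28 + 10*S (h(r, S) = (9/2 + (½)*11)*S + 28 = (9/2 + 11/2)*S + 28 = 10*S + 28 = 28 + 10*S)
H = 8262
H - h(-155/(-151), -133) = 8262 - (28 + 10*(-133)) = 8262 - (28 - 1330) = 8262 - 1*(-1302) = 8262 + 1302 = 9564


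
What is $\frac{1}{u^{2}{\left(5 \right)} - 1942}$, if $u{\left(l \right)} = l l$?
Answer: $- \frac{1}{1317} \approx -0.0007593$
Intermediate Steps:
$u{\left(l \right)} = l^{2}$
$\frac{1}{u^{2}{\left(5 \right)} - 1942} = \frac{1}{\left(5^{2}\right)^{2} - 1942} = \frac{1}{25^{2} - 1942} = \frac{1}{625 - 1942} = \frac{1}{-1317} = - \frac{1}{1317}$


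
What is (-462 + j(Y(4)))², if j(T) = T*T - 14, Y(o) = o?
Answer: 211600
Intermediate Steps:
j(T) = -14 + T² (j(T) = T² - 14 = -14 + T²)
(-462 + j(Y(4)))² = (-462 + (-14 + 4²))² = (-462 + (-14 + 16))² = (-462 + 2)² = (-460)² = 211600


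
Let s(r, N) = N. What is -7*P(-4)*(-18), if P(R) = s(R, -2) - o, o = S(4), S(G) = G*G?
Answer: -2268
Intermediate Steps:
S(G) = G²
o = 16 (o = 4² = 16)
P(R) = -18 (P(R) = -2 - 1*16 = -2 - 16 = -18)
-7*P(-4)*(-18) = -7*(-18)*(-18) = 126*(-18) = -2268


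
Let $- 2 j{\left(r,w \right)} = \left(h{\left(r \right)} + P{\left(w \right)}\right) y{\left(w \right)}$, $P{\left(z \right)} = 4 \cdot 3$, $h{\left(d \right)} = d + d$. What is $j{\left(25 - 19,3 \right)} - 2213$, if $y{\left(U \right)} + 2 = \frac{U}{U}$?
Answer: $-2201$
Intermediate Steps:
$h{\left(d \right)} = 2 d$
$y{\left(U \right)} = -1$ ($y{\left(U \right)} = -2 + \frac{U}{U} = -2 + 1 = -1$)
$P{\left(z \right)} = 12$
$j{\left(r,w \right)} = 6 + r$ ($j{\left(r,w \right)} = - \frac{\left(2 r + 12\right) \left(-1\right)}{2} = - \frac{\left(12 + 2 r\right) \left(-1\right)}{2} = - \frac{-12 - 2 r}{2} = 6 + r$)
$j{\left(25 - 19,3 \right)} - 2213 = \left(6 + \left(25 - 19\right)\right) - 2213 = \left(6 + 6\right) - 2213 = 12 - 2213 = -2201$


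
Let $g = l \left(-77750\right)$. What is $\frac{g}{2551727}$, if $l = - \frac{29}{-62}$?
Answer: $- \frac{1127375}{79103537} \approx -0.014252$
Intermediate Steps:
$l = \frac{29}{62}$ ($l = \left(-29\right) \left(- \frac{1}{62}\right) = \frac{29}{62} \approx 0.46774$)
$g = - \frac{1127375}{31}$ ($g = \frac{29}{62} \left(-77750\right) = - \frac{1127375}{31} \approx -36367.0$)
$\frac{g}{2551727} = - \frac{1127375}{31 \cdot 2551727} = \left(- \frac{1127375}{31}\right) \frac{1}{2551727} = - \frac{1127375}{79103537}$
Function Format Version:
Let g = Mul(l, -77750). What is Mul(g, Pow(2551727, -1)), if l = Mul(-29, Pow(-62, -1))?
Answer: Rational(-1127375, 79103537) ≈ -0.014252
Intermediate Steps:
l = Rational(29, 62) (l = Mul(-29, Rational(-1, 62)) = Rational(29, 62) ≈ 0.46774)
g = Rational(-1127375, 31) (g = Mul(Rational(29, 62), -77750) = Rational(-1127375, 31) ≈ -36367.)
Mul(g, Pow(2551727, -1)) = Mul(Rational(-1127375, 31), Pow(2551727, -1)) = Mul(Rational(-1127375, 31), Rational(1, 2551727)) = Rational(-1127375, 79103537)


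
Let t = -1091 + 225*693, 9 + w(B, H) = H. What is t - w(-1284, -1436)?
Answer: 156279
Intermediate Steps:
w(B, H) = -9 + H
t = 154834 (t = -1091 + 155925 = 154834)
t - w(-1284, -1436) = 154834 - (-9 - 1436) = 154834 - 1*(-1445) = 154834 + 1445 = 156279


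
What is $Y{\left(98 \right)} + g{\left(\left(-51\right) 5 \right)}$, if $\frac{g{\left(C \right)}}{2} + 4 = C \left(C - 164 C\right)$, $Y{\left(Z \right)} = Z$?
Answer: $-21198060$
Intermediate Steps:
$g{\left(C \right)} = -8 - 326 C^{2}$ ($g{\left(C \right)} = -8 + 2 C \left(C - 164 C\right) = -8 + 2 C \left(- 163 C\right) = -8 + 2 \left(- 163 C^{2}\right) = -8 - 326 C^{2}$)
$Y{\left(98 \right)} + g{\left(\left(-51\right) 5 \right)} = 98 - \left(8 + 326 \left(\left(-51\right) 5\right)^{2}\right) = 98 - \left(8 + 326 \left(-255\right)^{2}\right) = 98 - 21198158 = -21198060$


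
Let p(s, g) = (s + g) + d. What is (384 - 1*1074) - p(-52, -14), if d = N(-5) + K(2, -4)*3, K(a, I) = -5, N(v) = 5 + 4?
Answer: -618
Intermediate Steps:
N(v) = 9
d = -6 (d = 9 - 5*3 = 9 - 15 = -6)
p(s, g) = -6 + g + s (p(s, g) = (s + g) - 6 = (g + s) - 6 = -6 + g + s)
(384 - 1*1074) - p(-52, -14) = (384 - 1*1074) - (-6 - 14 - 52) = (384 - 1074) - 1*(-72) = -690 + 72 = -618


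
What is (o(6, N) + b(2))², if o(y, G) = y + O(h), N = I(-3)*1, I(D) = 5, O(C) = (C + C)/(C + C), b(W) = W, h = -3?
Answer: 81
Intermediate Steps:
O(C) = 1 (O(C) = (2*C)/((2*C)) = (2*C)*(1/(2*C)) = 1)
N = 5 (N = 5*1 = 5)
o(y, G) = 1 + y (o(y, G) = y + 1 = 1 + y)
(o(6, N) + b(2))² = ((1 + 6) + 2)² = (7 + 2)² = 9² = 81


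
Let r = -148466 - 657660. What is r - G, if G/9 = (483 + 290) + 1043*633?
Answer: -6755054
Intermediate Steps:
G = 5948928 (G = 9*((483 + 290) + 1043*633) = 9*(773 + 660219) = 9*660992 = 5948928)
r = -806126
r - G = -806126 - 1*5948928 = -806126 - 5948928 = -6755054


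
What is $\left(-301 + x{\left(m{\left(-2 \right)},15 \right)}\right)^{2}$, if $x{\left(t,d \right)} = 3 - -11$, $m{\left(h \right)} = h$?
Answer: $82369$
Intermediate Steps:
$x{\left(t,d \right)} = 14$ ($x{\left(t,d \right)} = 3 + 11 = 14$)
$\left(-301 + x{\left(m{\left(-2 \right)},15 \right)}\right)^{2} = \left(-301 + 14\right)^{2} = \left(-287\right)^{2} = 82369$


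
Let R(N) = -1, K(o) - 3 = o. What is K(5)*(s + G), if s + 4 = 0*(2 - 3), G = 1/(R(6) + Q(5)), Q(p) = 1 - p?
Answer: -168/5 ≈ -33.600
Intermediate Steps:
K(o) = 3 + o
G = -⅕ (G = 1/(-1 + (1 - 1*5)) = 1/(-1 + (1 - 5)) = 1/(-1 - 4) = 1/(-5) = -⅕ ≈ -0.20000)
s = -4 (s = -4 + 0*(2 - 3) = -4 + 0*(-1) = -4 + 0 = -4)
K(5)*(s + G) = (3 + 5)*(-4 - ⅕) = 8*(-21/5) = -168/5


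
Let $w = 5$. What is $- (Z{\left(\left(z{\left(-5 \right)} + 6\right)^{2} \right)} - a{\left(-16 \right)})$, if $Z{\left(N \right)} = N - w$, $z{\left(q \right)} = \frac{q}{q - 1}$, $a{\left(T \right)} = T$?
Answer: $- \frac{2077}{36} \approx -57.694$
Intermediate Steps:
$z{\left(q \right)} = \frac{q}{-1 + q}$
$Z{\left(N \right)} = -5 + N$ ($Z{\left(N \right)} = N - 5 = -5 + N$)
$- (Z{\left(\left(z{\left(-5 \right)} + 6\right)^{2} \right)} - a{\left(-16 \right)}) = - (\left(-5 + \left(- \frac{5}{-1 - 5} + 6\right)^{2}\right) - -16) = - (\left(-5 + \left(- \frac{5}{-6} + 6\right)^{2}\right) + 16) = - (\left(-5 + \left(\left(-5\right) \left(- \frac{1}{6}\right) + 6\right)^{2}\right) + 16) = - (\left(-5 + \left(\frac{5}{6} + 6\right)^{2}\right) + 16) = - (\left(-5 + \left(\frac{41}{6}\right)^{2}\right) + 16) = - (\left(-5 + \frac{1681}{36}\right) + 16) = - (\frac{1501}{36} + 16) = \left(-1\right) \frac{2077}{36} = - \frac{2077}{36}$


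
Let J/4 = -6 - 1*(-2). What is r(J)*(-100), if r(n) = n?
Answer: 1600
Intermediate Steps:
J = -16 (J = 4*(-6 - 1*(-2)) = 4*(-6 + 2) = 4*(-4) = -16)
r(J)*(-100) = -16*(-100) = 1600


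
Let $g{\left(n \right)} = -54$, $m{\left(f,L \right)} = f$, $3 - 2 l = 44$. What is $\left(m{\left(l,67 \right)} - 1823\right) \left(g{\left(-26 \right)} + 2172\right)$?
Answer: $-3904533$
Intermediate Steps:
$l = - \frac{41}{2}$ ($l = \frac{3}{2} - 22 = - \frac{41}{2} \approx -20.5$)
$\left(m{\left(l,67 \right)} - 1823\right) \left(g{\left(-26 \right)} + 2172\right) = \left(- \frac{41}{2} - 1823\right) \left(-54 + 2172\right) = \left(- \frac{3687}{2}\right) 2118 = -3904533$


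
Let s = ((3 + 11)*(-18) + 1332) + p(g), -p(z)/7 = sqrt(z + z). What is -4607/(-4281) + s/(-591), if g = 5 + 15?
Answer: -633581/843357 + 14*sqrt(10)/591 ≈ -0.67635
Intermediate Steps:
g = 20
p(z) = -7*sqrt(2)*sqrt(z) (p(z) = -7*sqrt(z + z) = -7*sqrt(2)*sqrt(z))
s = 1080 - 14*sqrt(10) (s = ((3 + 11)*(-18) + 1332) - 7*sqrt(2)*sqrt(20) = (14*(-18) + 1332) - 7*sqrt(2)*2*sqrt(5) = (-252 + 1332) - 14*sqrt(10) = 1080 - 14*sqrt(10) ≈ 1035.7)
-4607/(-4281) + s/(-591) = -4607/(-4281) + (1080 - 14*sqrt(10))/(-591) = -4607*(-1/4281) + (1080 - 14*sqrt(10))*(-1/591) = 4607/4281 + (-360/197 + 14*sqrt(10)/591) = -633581/843357 + 14*sqrt(10)/591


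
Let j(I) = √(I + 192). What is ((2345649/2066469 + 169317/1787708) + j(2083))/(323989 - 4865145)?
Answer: -1514407938055/5592044835117522704 - 5*√91/4541156 ≈ -1.0774e-5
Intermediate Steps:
j(I) = √(192 + I)
((2345649/2066469 + 169317/1787708) + j(2083))/(323989 - 4865145) = ((2345649/2066469 + 169317/1787708) + √(192 + 2083))/(323989 - 4865145) = ((2345649*(1/2066469) + 169317*(1/1787708)) + √2275)/(-4541156) = ((781883/688823 + 169317/1787708) + 5*√91)*(-1/4541156) = (1514407938055/1231414387684 + 5*√91)*(-1/4541156) = -1514407938055/5592044835117522704 - 5*√91/4541156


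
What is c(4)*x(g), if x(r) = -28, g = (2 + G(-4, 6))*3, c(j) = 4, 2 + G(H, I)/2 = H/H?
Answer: -112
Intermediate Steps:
G(H, I) = -2 (G(H, I) = -4 + 2*(H/H) = -4 + 2*1 = -4 + 2 = -2)
g = 0 (g = (2 - 2)*3 = 0*3 = 0)
c(4)*x(g) = 4*(-28) = -112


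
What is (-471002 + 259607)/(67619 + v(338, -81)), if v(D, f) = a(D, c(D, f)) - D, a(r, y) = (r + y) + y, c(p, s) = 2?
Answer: -70465/22541 ≈ -3.1261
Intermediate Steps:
a(r, y) = r + 2*y
v(D, f) = 4 (v(D, f) = (D + 2*2) - D = (D + 4) - D = (4 + D) - D = 4)
(-471002 + 259607)/(67619 + v(338, -81)) = (-471002 + 259607)/(67619 + 4) = -211395/67623 = -211395*1/67623 = -70465/22541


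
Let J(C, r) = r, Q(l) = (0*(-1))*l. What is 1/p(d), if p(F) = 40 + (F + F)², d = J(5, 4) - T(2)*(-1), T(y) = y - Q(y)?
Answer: 1/184 ≈ 0.0054348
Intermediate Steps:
Q(l) = 0 (Q(l) = 0*l = 0)
T(y) = y (T(y) = y - 1*0 = y + 0 = y)
d = 6 (d = 4 - 2*(-1) = 4 - 1*(-2) = 4 + 2 = 6)
p(F) = 40 + 4*F² (p(F) = 40 + (2*F)² = 40 + 4*F²)
1/p(d) = 1/(40 + 4*6²) = 1/(40 + 4*36) = 1/(40 + 144) = 1/184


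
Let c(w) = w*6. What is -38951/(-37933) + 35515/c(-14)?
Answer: -191988373/455196 ≈ -421.77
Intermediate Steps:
c(w) = 6*w
-38951/(-37933) + 35515/c(-14) = -38951/(-37933) + 35515/((6*(-14))) = -38951*(-1/37933) + 35515/(-84) = 38951/37933 + 35515*(-1/84) = 38951/37933 - 35515/84 = -191988373/455196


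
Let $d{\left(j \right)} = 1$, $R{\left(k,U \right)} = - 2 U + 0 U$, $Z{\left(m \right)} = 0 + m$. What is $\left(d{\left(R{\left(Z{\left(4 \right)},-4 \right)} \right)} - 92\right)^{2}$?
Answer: $8281$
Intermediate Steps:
$Z{\left(m \right)} = m$
$R{\left(k,U \right)} = - 2 U$ ($R{\left(k,U \right)} = - 2 U + 0 = - 2 U$)
$\left(d{\left(R{\left(Z{\left(4 \right)},-4 \right)} \right)} - 92\right)^{2} = \left(1 - 92\right)^{2} = \left(-91\right)^{2} = 8281$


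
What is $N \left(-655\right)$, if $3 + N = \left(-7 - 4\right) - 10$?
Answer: $15720$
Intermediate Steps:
$N = -24$ ($N = -3 - 21 = -24$)
$N \left(-655\right) = \left(-24\right) \left(-655\right) = 15720$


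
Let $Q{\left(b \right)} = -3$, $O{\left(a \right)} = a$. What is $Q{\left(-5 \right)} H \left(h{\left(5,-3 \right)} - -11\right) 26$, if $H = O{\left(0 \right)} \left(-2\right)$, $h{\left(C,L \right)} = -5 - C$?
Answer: $0$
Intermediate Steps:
$H = 0$ ($H = 0 \left(-2\right) = 0$)
$Q{\left(-5 \right)} H \left(h{\left(5,-3 \right)} - -11\right) 26 = \left(-3\right) 0 \left(\left(-5 - 5\right) - -11\right) 26 = 0 \left(\left(-5 - 5\right) + 11\right) 26 = 0 \left(-10 + 11\right) 26 = 0 \cdot 1 \cdot 26 = 0 \cdot 26 = 0$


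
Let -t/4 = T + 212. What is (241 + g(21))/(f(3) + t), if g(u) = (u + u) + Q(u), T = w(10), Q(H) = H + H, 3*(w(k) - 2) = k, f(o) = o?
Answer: -975/2599 ≈ -0.37514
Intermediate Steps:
w(k) = 2 + k/3
Q(H) = 2*H
T = 16/3 (T = 2 + (⅓)*10 = 2 + 10/3 = 16/3 ≈ 5.3333)
g(u) = 4*u (g(u) = (u + u) + 2*u = 2*u + 2*u = 4*u)
t = -2608/3 (t = -4*(16/3 + 212) = -4*652/3 = -2608/3 ≈ -869.33)
(241 + g(21))/(f(3) + t) = (241 + 4*21)/(3 - 2608/3) = (241 + 84)/(-2599/3) = 325*(-3/2599) = -975/2599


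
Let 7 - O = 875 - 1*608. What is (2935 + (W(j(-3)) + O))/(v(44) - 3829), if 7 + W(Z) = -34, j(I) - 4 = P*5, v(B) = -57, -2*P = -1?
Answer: -1317/1943 ≈ -0.67782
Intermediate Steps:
P = ½ (P = -½*(-1) = ½ ≈ 0.50000)
O = -260 (O = 7 - (875 - 1*608) = 7 - (875 - 608) = 7 - 1*267 = 7 - 267 = -260)
j(I) = 13/2 (j(I) = 4 + (½)*5 = 4 + 5/2 = 13/2)
W(Z) = -41 (W(Z) = -7 - 34 = -41)
(2935 + (W(j(-3)) + O))/(v(44) - 3829) = (2935 + (-41 - 260))/(-57 - 3829) = (2935 - 301)/(-3886) = 2634*(-1/3886) = -1317/1943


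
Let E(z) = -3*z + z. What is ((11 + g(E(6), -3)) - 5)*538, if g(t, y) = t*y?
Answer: 22596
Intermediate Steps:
E(z) = -2*z
((11 + g(E(6), -3)) - 5)*538 = ((11 - 2*6*(-3)) - 5)*538 = ((11 - 12*(-3)) - 5)*538 = ((11 + 36) - 5)*538 = (47 - 5)*538 = 42*538 = 22596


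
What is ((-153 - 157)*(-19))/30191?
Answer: 310/1589 ≈ 0.19509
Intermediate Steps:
((-153 - 157)*(-19))/30191 = -310*(-19)*(1/30191) = 5890*(1/30191) = 310/1589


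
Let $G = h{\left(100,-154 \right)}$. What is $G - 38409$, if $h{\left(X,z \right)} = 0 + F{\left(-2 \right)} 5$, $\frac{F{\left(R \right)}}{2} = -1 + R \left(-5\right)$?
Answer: $-38319$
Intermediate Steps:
$F{\left(R \right)} = -2 - 10 R$ ($F{\left(R \right)} = 2 \left(-1 + R \left(-5\right)\right) = 2 \left(-1 - 5 R\right) = -2 - 10 R$)
$h{\left(X,z \right)} = 90$ ($h{\left(X,z \right)} = 0 + \left(-2 - -20\right) 5 = 0 + \left(-2 + 20\right) 5 = 0 + 18 \cdot 5 = 0 + 90 = 90$)
$G = 90$
$G - 38409 = 90 - 38409 = -38319$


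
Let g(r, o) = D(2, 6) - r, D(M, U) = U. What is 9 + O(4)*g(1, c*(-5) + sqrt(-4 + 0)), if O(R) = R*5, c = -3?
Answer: 109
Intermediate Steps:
O(R) = 5*R
g(r, o) = 6 - r
9 + O(4)*g(1, c*(-5) + sqrt(-4 + 0)) = 9 + (5*4)*(6 - 1*1) = 9 + 20*(6 - 1) = 9 + 20*5 = 9 + 100 = 109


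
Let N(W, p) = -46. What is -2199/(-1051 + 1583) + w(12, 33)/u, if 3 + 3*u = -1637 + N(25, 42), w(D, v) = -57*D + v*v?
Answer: -725649/149492 ≈ -4.8541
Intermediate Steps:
w(D, v) = v² - 57*D (w(D, v) = -57*D + v² = v² - 57*D)
u = -562 (u = -1 + (-1637 - 46)/3 = -1 + (⅓)*(-1683) = -1 - 561 = -562)
-2199/(-1051 + 1583) + w(12, 33)/u = -2199/(-1051 + 1583) + (33² - 57*12)/(-562) = -2199/532 + (1089 - 684)*(-1/562) = -2199*1/532 + 405*(-1/562) = -2199/532 - 405/562 = -725649/149492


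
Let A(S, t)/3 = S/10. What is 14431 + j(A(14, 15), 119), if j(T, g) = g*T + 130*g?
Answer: 152004/5 ≈ 30401.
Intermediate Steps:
A(S, t) = 3*S/10 (A(S, t) = 3*(S/10) = 3*S/10)
j(T, g) = 130*g + T*g (j(T, g) = T*g + 130*g = 130*g + T*g)
14431 + j(A(14, 15), 119) = 14431 + 119*(130 + (3/10)*14) = 14431 + 119*(130 + 21/5) = 14431 + 119*(671/5) = 14431 + 79849/5 = 152004/5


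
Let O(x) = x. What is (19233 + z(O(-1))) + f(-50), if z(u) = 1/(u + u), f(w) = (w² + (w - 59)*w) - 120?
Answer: 54125/2 ≈ 27063.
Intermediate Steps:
f(w) = -120 + w² + w*(-59 + w) (f(w) = (w² + (-59 + w)*w) - 120 = (w² + w*(-59 + w)) - 120 = -120 + w² + w*(-59 + w))
z(u) = 1/(2*u)
(19233 + z(O(-1))) + f(-50) = (19233 + (½)/(-1)) + (-120 - 59*(-50) + 2*(-50)²) = (19233 + (½)*(-1)) + (-120 + 2950 + 2*2500) = (19233 - ½) + (-120 + 2950 + 5000) = 38465/2 + 7830 = 54125/2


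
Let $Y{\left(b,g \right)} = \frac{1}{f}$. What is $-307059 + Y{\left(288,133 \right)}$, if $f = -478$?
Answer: $- \frac{146774203}{478} \approx -3.0706 \cdot 10^{5}$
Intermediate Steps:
$Y{\left(b,g \right)} = - \frac{1}{478}$ ($Y{\left(b,g \right)} = \frac{1}{-478} = - \frac{1}{478}$)
$-307059 + Y{\left(288,133 \right)} = -307059 - \frac{1}{478} = - \frac{146774203}{478}$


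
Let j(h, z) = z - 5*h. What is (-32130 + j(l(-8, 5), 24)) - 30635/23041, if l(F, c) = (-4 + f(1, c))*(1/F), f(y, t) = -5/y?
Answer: -5919316693/184328 ≈ -32113.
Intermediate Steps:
l(F, c) = -9/F (l(F, c) = (-4 - 5/1)*(1/F) = (-4 - 5*1)/F = (-4 - 5)/F = -9/F)
(-32130 + j(l(-8, 5), 24)) - 30635/23041 = (-32130 + (24 - (-45)/(-8))) - 30635/23041 = (-32130 + (24 - (-45)*(-1)/8)) - 30635*1/23041 = (-32130 + (24 - 5*9/8)) - 30635/23041 = (-32130 + (24 - 45/8)) - 30635/23041 = (-32130 + 147/8) - 30635/23041 = -256893/8 - 30635/23041 = -5919316693/184328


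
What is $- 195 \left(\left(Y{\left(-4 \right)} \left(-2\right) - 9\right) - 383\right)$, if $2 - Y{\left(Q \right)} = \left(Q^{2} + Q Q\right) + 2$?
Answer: $63960$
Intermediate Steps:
$Y{\left(Q \right)} = - 2 Q^{2}$ ($Y{\left(Q \right)} = 2 - \left(\left(Q^{2} + Q Q\right) + 2\right) = 2 - \left(\left(Q^{2} + Q^{2}\right) + 2\right) = 2 - \left(2 Q^{2} + 2\right) = 2 - \left(2 + 2 Q^{2}\right) = - 2 Q^{2}$)
$- 195 \left(\left(Y{\left(-4 \right)} \left(-2\right) - 9\right) - 383\right) = - 195 \left(\left(- 2 \left(-4\right)^{2} \left(-2\right) - 9\right) - 383\right) = - 195 \left(\left(\left(-2\right) 16 \left(-2\right) - 9\right) - 383\right) = - 195 \left(\left(\left(-32\right) \left(-2\right) - 9\right) - 383\right) = - 195 \left(\left(64 - 9\right) - 383\right) = - 195 \left(55 - 383\right) = \left(-195\right) \left(-328\right) = 63960$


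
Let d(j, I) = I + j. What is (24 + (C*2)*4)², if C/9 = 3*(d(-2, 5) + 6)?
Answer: 3873024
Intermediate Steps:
C = 243 (C = 9*(3*((5 - 2) + 6)) = 9*(3*(3 + 6)) = 9*(3*9) = 9*27 = 243)
(24 + (C*2)*4)² = (24 + (243*2)*4)² = (24 + 486*4)² = (24 + 1944)² = 1968² = 3873024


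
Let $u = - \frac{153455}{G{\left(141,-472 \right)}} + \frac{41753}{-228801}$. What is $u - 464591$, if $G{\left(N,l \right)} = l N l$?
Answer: $- \frac{7893900144620217}{16991067328} \approx -4.6459 \cdot 10^{5}$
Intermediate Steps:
$G{\left(N,l \right)} = N l^{2}$ ($G{\left(N,l \right)} = N l l = N l^{2}$)
$u = - \frac{3183637369}{16991067328}$ ($u = - \frac{153455}{141 \left(-472\right)^{2}} + \frac{41753}{-228801} = - \frac{153455}{141 \cdot 222784} + 41753 \left(- \frac{1}{228801}\right) = - \frac{153455}{31412544} - \frac{41753}{228801} = \left(-153455\right) \frac{1}{31412544} - \frac{41753}{228801} = - \frac{3265}{668352} - \frac{41753}{228801} = - \frac{3183637369}{16991067328} \approx -0.18737$)
$u - 464591 = - \frac{3183637369}{16991067328} - 464591 = - \frac{7893900144620217}{16991067328}$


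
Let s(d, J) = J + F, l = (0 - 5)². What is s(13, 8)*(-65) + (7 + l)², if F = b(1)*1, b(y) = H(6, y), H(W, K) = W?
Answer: 114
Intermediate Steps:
b(y) = 6
l = 25 (l = (-5)² = 25)
F = 6 (F = 6*1 = 6)
s(d, J) = 6 + J (s(d, J) = J + 6 = 6 + J)
s(13, 8)*(-65) + (7 + l)² = (6 + 8)*(-65) + (7 + 25)² = 14*(-65) + 32² = -910 + 1024 = 114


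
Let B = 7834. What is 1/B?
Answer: 1/7834 ≈ 0.00012765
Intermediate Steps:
1/B = 1/7834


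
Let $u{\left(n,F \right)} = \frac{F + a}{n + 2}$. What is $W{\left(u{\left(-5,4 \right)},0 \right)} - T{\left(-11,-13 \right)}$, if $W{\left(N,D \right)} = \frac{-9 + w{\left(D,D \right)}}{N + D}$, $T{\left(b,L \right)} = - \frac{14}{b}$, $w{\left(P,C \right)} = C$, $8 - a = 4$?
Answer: $\frac{185}{88} \approx 2.1023$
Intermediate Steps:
$a = 4$ ($a = 8 - 4 = 4$)
$u{\left(n,F \right)} = \frac{4 + F}{2 + n}$ ($u{\left(n,F \right)} = \frac{F + 4}{n + 2} = \frac{4 + F}{2 + n}$)
$W{\left(N,D \right)} = \frac{-9 + D}{D + N}$ ($W{\left(N,D \right)} = \frac{-9 + D}{N + D} = \frac{-9 + D}{D + N}$)
$W{\left(u{\left(-5,4 \right)},0 \right)} - T{\left(-11,-13 \right)} = \frac{-9 + 0}{0 + \frac{4 + 4}{2 - 5}} - - \frac{14}{-11} = \frac{1}{0 + \frac{1}{-3} \cdot 8} \left(-9\right) - \left(-14\right) \left(- \frac{1}{11}\right) = \frac{1}{0 - \frac{8}{3}} \left(-9\right) - \frac{14}{11} = \frac{1}{- \frac{8}{3}} \left(-9\right) - \frac{14}{11} = \left(- \frac{3}{8}\right) \left(-9\right) - \frac{14}{11} = \frac{27}{8} - \frac{14}{11} = \frac{185}{88}$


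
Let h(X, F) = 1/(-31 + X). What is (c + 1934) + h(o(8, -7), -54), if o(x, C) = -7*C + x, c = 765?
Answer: 70175/26 ≈ 2699.0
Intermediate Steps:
o(x, C) = x - 7*C
(c + 1934) + h(o(8, -7), -54) = (765 + 1934) + 1/(-31 + (8 - 7*(-7))) = 2699 + 1/(-31 + (8 + 49)) = 2699 + 1/(-31 + 57) = 2699 + 1/26 = 70175/26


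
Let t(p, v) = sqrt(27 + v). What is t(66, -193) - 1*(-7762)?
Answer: 7762 + I*sqrt(166) ≈ 7762.0 + 12.884*I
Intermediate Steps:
t(66, -193) - 1*(-7762) = sqrt(27 - 193) - 1*(-7762) = sqrt(-166) + 7762 = I*sqrt(166) + 7762 = 7762 + I*sqrt(166)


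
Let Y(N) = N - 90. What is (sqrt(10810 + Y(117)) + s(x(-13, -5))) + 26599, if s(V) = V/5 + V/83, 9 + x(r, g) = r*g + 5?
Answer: 11043953/415 + sqrt(10837) ≈ 26716.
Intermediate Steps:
Y(N) = -90 + N
x(r, g) = -4 + g*r (x(r, g) = -9 + (r*g + 5) = -9 + (g*r + 5) = -9 + (5 + g*r) = -4 + g*r)
s(V) = 88*V/415 (s(V) = V*(1/5) + V*(1/83) = V/5 + V/83 = 88*V/415)
(sqrt(10810 + Y(117)) + s(x(-13, -5))) + 26599 = (sqrt(10810 + (-90 + 117)) + 88*(-4 - 5*(-13))/415) + 26599 = (sqrt(10810 + 27) + 88*(-4 + 65)/415) + 26599 = (sqrt(10837) + (88/415)*61) + 26599 = (sqrt(10837) + 5368/415) + 26599 = (5368/415 + sqrt(10837)) + 26599 = 11043953/415 + sqrt(10837)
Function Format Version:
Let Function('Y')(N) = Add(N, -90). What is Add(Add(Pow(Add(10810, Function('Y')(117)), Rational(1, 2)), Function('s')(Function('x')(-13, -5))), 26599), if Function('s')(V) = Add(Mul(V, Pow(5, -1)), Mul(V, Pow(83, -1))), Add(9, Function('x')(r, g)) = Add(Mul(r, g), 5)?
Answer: Add(Rational(11043953, 415), Pow(10837, Rational(1, 2))) ≈ 26716.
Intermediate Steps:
Function('Y')(N) = Add(-90, N)
Function('x')(r, g) = Add(-4, Mul(g, r)) (Function('x')(r, g) = Add(-9, Add(Mul(r, g), 5)) = Add(-9, Add(Mul(g, r), 5)) = Add(-9, Add(5, Mul(g, r))) = Add(-4, Mul(g, r)))
Function('s')(V) = Mul(Rational(88, 415), V) (Function('s')(V) = Add(Mul(V, Rational(1, 5)), Mul(V, Rational(1, 83))) = Add(Mul(Rational(1, 5), V), Mul(Rational(1, 83), V)) = Mul(Rational(88, 415), V))
Add(Add(Pow(Add(10810, Function('Y')(117)), Rational(1, 2)), Function('s')(Function('x')(-13, -5))), 26599) = Add(Add(Pow(Add(10810, Add(-90, 117)), Rational(1, 2)), Mul(Rational(88, 415), Add(-4, Mul(-5, -13)))), 26599) = Add(Add(Pow(Add(10810, 27), Rational(1, 2)), Mul(Rational(88, 415), Add(-4, 65))), 26599) = Add(Add(Pow(10837, Rational(1, 2)), Mul(Rational(88, 415), 61)), 26599) = Add(Add(Pow(10837, Rational(1, 2)), Rational(5368, 415)), 26599) = Add(Add(Rational(5368, 415), Pow(10837, Rational(1, 2))), 26599) = Add(Rational(11043953, 415), Pow(10837, Rational(1, 2)))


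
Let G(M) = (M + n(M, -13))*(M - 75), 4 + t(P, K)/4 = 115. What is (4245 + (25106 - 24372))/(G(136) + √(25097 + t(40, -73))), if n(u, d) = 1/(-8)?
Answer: 2641140424/4394983625 - 318656*√25541/4394983625 ≈ 0.58936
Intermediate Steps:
n(u, d) = -⅛
t(P, K) = 444 (t(P, K) = -16 + 4*115 = -16 + 460 = 444)
G(M) = (-75 + M)*(-⅛ + M) (G(M) = (M - ⅛)*(M - 75) = (-⅛ + M)*(-75 + M) = (-75 + M)*(-⅛ + M))
(4245 + (25106 - 24372))/(G(136) + √(25097 + t(40, -73))) = (4245 + (25106 - 24372))/((75/8 + 136² - 601/8*136) + √(25097 + 444)) = (4245 + 734)/((75/8 + 18496 - 10217) + √25541) = 4979/(66307/8 + √25541)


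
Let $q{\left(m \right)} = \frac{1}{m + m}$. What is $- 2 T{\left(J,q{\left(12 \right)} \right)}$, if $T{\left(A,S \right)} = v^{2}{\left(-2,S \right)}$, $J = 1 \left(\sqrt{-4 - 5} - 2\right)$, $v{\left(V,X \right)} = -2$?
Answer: $-8$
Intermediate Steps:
$J = -2 + 3 i$ ($J = 1 \left(\sqrt{-9} - 2\right) = 1 \left(3 i - 2\right) = 1 \left(-2 + 3 i\right) = -2 + 3 i \approx -2.0 + 3.0 i$)
$q{\left(m \right)} = \frac{1}{2 m}$
$T{\left(A,S \right)} = 4$ ($T{\left(A,S \right)} = \left(-2\right)^{2} = 4$)
$- 2 T{\left(J,q{\left(12 \right)} \right)} = \left(-2\right) 4 = -8$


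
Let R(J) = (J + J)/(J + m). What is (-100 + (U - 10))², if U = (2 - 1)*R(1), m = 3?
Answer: 47961/4 ≈ 11990.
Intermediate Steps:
R(J) = 2*J/(3 + J) (R(J) = (J + J)/(J + 3) = (2*J)/(3 + J) = 2*J/(3 + J))
U = ½ (U = (2 - 1)*(2*1/(3 + 1)) = 1*(2*1/4) = 1*(2*1*(¼)) = 1*(½) = ½ ≈ 0.50000)
(-100 + (U - 10))² = (-100 + (½ - 10))² = (-100 - 19/2)² = (-219/2)² = 47961/4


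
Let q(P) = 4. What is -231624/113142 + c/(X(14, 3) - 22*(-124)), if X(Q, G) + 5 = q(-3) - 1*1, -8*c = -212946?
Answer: 1586823345/205616728 ≈ 7.7174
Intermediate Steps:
c = 106473/4 (c = -⅛*(-212946) = 106473/4 ≈ 26618.)
X(Q, G) = -2 (X(Q, G) = -5 + (4 - 1*1) = -5 + (4 - 1) = -5 + 3 = -2)
-231624/113142 + c/(X(14, 3) - 22*(-124)) = -231624/113142 + 106473/(4*(-2 - 22*(-124))) = -231624*1/113142 + 106473/(4*(-2 + 2728)) = -38604/18857 + (106473/4)/2726 = -38604/18857 + (106473/4)*(1/2726) = -38604/18857 + 106473/10904 = 1586823345/205616728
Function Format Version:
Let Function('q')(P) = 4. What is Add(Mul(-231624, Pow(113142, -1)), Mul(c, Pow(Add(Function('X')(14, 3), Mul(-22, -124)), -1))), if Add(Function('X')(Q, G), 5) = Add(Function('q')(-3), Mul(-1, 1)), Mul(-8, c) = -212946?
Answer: Rational(1586823345, 205616728) ≈ 7.7174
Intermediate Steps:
c = Rational(106473, 4) (c = Mul(Rational(-1, 8), -212946) = Rational(106473, 4) ≈ 26618.)
Function('X')(Q, G) = -2 (Function('X')(Q, G) = Add(-5, Add(4, Mul(-1, 1))) = Add(-5, Add(4, -1)) = Add(-5, 3) = -2)
Add(Mul(-231624, Pow(113142, -1)), Mul(c, Pow(Add(Function('X')(14, 3), Mul(-22, -124)), -1))) = Add(Mul(-231624, Pow(113142, -1)), Mul(Rational(106473, 4), Pow(Add(-2, Mul(-22, -124)), -1))) = Add(Mul(-231624, Rational(1, 113142)), Mul(Rational(106473, 4), Pow(Add(-2, 2728), -1))) = Add(Rational(-38604, 18857), Mul(Rational(106473, 4), Pow(2726, -1))) = Add(Rational(-38604, 18857), Mul(Rational(106473, 4), Rational(1, 2726))) = Add(Rational(-38604, 18857), Rational(106473, 10904)) = Rational(1586823345, 205616728)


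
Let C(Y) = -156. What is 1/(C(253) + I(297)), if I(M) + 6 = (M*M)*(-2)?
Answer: -1/176580 ≈ -5.6632e-6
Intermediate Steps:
I(M) = -6 - 2*M**2 (I(M) = -6 + (M*M)*(-2) = -6 + M**2*(-2) = -6 - 2*M**2)
1/(C(253) + I(297)) = 1/(-156 + (-6 - 2*297**2)) = 1/(-156 + (-6 - 2*88209)) = 1/(-156 + (-6 - 176418)) = 1/(-156 - 176424) = 1/(-176580) = -1/176580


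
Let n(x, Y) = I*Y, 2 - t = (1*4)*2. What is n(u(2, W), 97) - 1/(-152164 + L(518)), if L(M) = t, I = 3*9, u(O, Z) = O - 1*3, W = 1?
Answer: 398533231/152170 ≈ 2619.0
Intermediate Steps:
u(O, Z) = -3 + O (u(O, Z) = O - 3 = -3 + O)
t = -6 (t = 2 - 1*4*2 = 2 - 4*2 = 2 - 1*8 = 2 - 8 = -6)
I = 27
L(M) = -6
n(x, Y) = 27*Y
n(u(2, W), 97) - 1/(-152164 + L(518)) = 27*97 - 1/(-152164 - 6) = 2619 - 1/(-152170) = 2619 - 1*(-1/152170) = 2619 + 1/152170 = 398533231/152170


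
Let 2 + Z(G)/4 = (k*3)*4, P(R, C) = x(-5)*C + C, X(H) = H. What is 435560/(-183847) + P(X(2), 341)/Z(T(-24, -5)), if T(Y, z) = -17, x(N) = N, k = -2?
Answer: 51367267/4780022 ≈ 10.746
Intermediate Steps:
P(R, C) = -4*C (P(R, C) = -5*C + C = -4*C)
Z(G) = -104 (Z(G) = -8 + 4*(-2*3*4) = -8 + 4*(-6*4) = -8 + 4*(-24) = -8 - 96 = -104)
435560/(-183847) + P(X(2), 341)/Z(T(-24, -5)) = 435560/(-183847) - 4*341/(-104) = 435560*(-1/183847) - 1364*(-1/104) = -435560/183847 + 341/26 = 51367267/4780022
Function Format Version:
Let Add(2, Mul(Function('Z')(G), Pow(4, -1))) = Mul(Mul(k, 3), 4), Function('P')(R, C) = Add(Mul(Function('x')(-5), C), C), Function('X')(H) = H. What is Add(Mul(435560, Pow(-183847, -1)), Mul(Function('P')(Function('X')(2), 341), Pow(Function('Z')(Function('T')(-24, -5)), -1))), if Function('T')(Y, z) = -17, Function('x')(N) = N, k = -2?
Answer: Rational(51367267, 4780022) ≈ 10.746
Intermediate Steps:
Function('P')(R, C) = Mul(-4, C) (Function('P')(R, C) = Add(Mul(-5, C), C) = Mul(-4, C))
Function('Z')(G) = -104 (Function('Z')(G) = Add(-8, Mul(4, Mul(Mul(-2, 3), 4))) = Add(-8, Mul(4, Mul(-6, 4))) = Add(-8, Mul(4, -24)) = Add(-8, -96) = -104)
Add(Mul(435560, Pow(-183847, -1)), Mul(Function('P')(Function('X')(2), 341), Pow(Function('Z')(Function('T')(-24, -5)), -1))) = Add(Mul(435560, Pow(-183847, -1)), Mul(Mul(-4, 341), Pow(-104, -1))) = Add(Mul(435560, Rational(-1, 183847)), Mul(-1364, Rational(-1, 104))) = Add(Rational(-435560, 183847), Rational(341, 26)) = Rational(51367267, 4780022)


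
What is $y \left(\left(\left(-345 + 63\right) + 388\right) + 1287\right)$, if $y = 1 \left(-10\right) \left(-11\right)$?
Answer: $153230$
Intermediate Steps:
$y = 110$ ($y = \left(-10\right) \left(-11\right) = 110$)
$y \left(\left(\left(-345 + 63\right) + 388\right) + 1287\right) = 110 \left(\left(\left(-345 + 63\right) + 388\right) + 1287\right) = 110 \left(\left(-282 + 388\right) + 1287\right) = 110 \left(106 + 1287\right) = 110 \cdot 1393 = 153230$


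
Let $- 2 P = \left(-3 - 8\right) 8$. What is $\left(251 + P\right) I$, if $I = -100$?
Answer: $-29500$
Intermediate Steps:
$P = 44$ ($P = - \frac{\left(-3 - 8\right) 8}{2} = - \frac{\left(-11\right) 8}{2} = \left(- \frac{1}{2}\right) \left(-88\right) = 44$)
$\left(251 + P\right) I = \left(251 + 44\right) \left(-100\right) = 295 \left(-100\right) = -29500$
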